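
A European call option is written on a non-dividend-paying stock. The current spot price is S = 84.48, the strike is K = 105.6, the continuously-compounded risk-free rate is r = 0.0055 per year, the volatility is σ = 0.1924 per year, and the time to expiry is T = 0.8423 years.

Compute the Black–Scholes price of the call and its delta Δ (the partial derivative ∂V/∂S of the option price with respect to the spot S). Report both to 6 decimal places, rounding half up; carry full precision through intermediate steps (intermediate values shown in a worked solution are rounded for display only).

σ√T = 0.1924·√0.8423 = 0.176579
d₁ = (ln(S/K) + (r+σ²/2)T) / (σ√T) = (ln(84.48/105.6) + (0.0055+0.1924²/2)·0.8423) / 0.176579 = (-0.223144 + 0.020223) / 0.176579 = -1.149181
d₂ = d₁ − σ√T = -1.149181 − 0.176579 = -1.325759
e^{−rT} = e^{−0.0055·0.8423} = 0.995378
N(d₁) = 0.125241,  N(d₂) = 0.092460
Call price V = S·N(d₁) − K·e^{−rT}·N(d₂) = 10.580341 − 9.718619 = 0.861722
Δ = N(d₁) = 0.125241

price = 0.861722
Δ = 0.125241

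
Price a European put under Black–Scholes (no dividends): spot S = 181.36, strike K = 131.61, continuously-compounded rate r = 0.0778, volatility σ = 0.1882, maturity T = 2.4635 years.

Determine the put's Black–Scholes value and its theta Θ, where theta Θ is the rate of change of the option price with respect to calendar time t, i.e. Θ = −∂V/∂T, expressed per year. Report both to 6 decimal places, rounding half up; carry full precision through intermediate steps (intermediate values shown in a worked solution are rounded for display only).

price = 0.691432
Θ = -0.262214

σ√T = 0.1882·√2.4635 = 0.295390
d₁ = (ln(S/K) + (r+σ²/2)T) / (σ√T) = (ln(181.36/131.61) + (0.0778+0.1882²/2)·2.4635) / 0.295390 = (0.320641 + 0.235288) / 0.295390 = 1.882016
d₂ = d₁ − σ√T = 1.882016 − 0.295390 = 1.586626
e^{−rT} = e^{−0.0778·2.4635} = 0.825587
N(−d₁) = 0.029917,  N(−d₂) = 0.056299
Put price V = K·e^{−rT}·N(−d₂) − S·N(−d₁) = 6.117161 − 5.425729 = 0.691432
φ(d₁) = (1/√(2π))·e^{−d₁²/2} = 0.067886
Θ = −S·φ(d₁)·σ/(2√T) + r·K·e^{−rT}·N(−d₂) = −0.738129 + 0.475915 = -0.262214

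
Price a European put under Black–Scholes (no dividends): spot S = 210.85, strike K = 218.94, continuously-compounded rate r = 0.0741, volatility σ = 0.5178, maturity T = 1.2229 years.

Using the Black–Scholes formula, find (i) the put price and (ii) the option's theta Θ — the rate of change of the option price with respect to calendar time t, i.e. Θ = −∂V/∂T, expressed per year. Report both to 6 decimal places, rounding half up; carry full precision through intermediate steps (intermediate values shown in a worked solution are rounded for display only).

σ√T = 0.5178·√1.2229 = 0.572608
d₁ = (ln(S/K) + (r+σ²/2)T) / (σ√T) = (ln(210.85/218.94) + (0.0741+0.5178²/2)·1.2229) / 0.572608 = (-0.037651 + 0.254557) / 0.572608 = 0.378804
d₂ = d₁ − σ√T = 0.378804 − 0.572608 = -0.193804
e^{−rT} = e^{−0.0741·1.2229} = 0.913368
N(−d₁) = 0.352417,  N(−d₂) = 0.576835
Put price V = K·e^{−rT}·N(−d₂) − S·N(−d₁) = 115.351333 − 74.307071 = 41.044262
φ(d₁) = (1/√(2π))·e^{−d₁²/2} = 0.371322
Θ = −S·φ(d₁)·σ/(2√T) + r·K·e^{−rT}·N(−d₂) = −18.329950 + 8.547534 = -9.782416

price = 41.044262
Θ = -9.782416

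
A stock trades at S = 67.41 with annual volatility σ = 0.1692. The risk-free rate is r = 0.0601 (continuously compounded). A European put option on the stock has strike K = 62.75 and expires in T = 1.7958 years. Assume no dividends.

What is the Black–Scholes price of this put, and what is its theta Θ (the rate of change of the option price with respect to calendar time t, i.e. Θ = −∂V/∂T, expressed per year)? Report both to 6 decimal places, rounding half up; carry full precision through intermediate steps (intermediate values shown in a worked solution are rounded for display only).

σ√T = 0.1692·√1.7958 = 0.226741
d₁ = (ln(S/K) + (r+σ²/2)T) / (σ√T) = (ln(67.41/62.75) + (0.0601+0.1692²/2)·1.7958) / 0.226741 = (0.071635 + 0.133633) / 0.226741 = 0.905299
d₂ = d₁ − σ√T = 0.905299 − 0.226741 = 0.678558
e^{−rT} = e^{−0.0601·1.7958} = 0.897693
N(−d₁) = 0.182654,  N(−d₂) = 0.248709
Put price V = K·e^{−rT}·N(−d₂) − S·N(−d₁) = 14.009825 − 12.312675 = 1.697150
φ(d₁) = (1/√(2π))·e^{−d₁²/2} = 0.264816
Θ = −S·φ(d₁)·σ/(2√T) + r·K·e^{−rT}·N(−d₂) = −1.126962 + 0.841990 = -0.284972

price = 1.697150
Θ = -0.284972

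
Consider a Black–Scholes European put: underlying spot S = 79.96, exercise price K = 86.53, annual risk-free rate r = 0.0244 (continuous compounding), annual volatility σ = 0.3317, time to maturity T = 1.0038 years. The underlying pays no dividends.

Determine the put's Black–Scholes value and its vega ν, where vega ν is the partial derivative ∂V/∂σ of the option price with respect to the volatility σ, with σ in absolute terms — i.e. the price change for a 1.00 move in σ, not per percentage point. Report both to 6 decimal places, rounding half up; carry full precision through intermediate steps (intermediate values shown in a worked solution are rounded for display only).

price = 13.230135
ν = 31.959895

σ√T = 0.3317·√1.0038 = 0.332330
d₁ = (ln(S/K) + (r+σ²/2)T) / (σ√T) = (ln(79.96/86.53) + (0.0244+0.3317²/2)·1.0038) / 0.332330 = (-0.078965 + 0.079714) / 0.332330 = 0.002255
d₂ = d₁ − σ√T = 0.002255 − 0.332330 = -0.330074
e^{−rT} = e^{−0.0244·1.0038} = 0.975805
N(−d₁) = 0.499100,  N(−d₂) = 0.629328
Put price V = K·e^{−rT}·N(−d₂) − S·N(−d₁) = 53.138188 − 39.908053 = 13.230135
φ(d₁) = (1/√(2π))·e^{−d₁²/2} = 0.398941
ν = S·φ(d₁)·√T = 31.959895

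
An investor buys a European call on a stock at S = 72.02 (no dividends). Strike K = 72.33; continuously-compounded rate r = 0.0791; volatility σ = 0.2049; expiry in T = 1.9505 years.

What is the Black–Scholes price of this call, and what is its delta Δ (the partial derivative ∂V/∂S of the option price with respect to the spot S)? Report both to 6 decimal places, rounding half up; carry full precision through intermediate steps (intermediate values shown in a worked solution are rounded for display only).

price = 13.653461
Δ = 0.747684

σ√T = 0.2049·√1.9505 = 0.286164
d₁ = (ln(S/K) + (r+σ²/2)T) / (σ√T) = (ln(72.02/72.33) + (0.0791+0.2049²/2)·1.9505) / 0.286164 = (-0.004295 + 0.195229) / 0.286164 = 0.667220
d₂ = d₁ − σ√T = 0.667220 − 0.286164 = 0.381056
e^{−rT} = e^{−0.0791·1.9505} = 0.857028
N(d₁) = 0.747684,  N(d₂) = 0.648419
Call price V = S·N(d₁) − K·e^{−rT}·N(d₂) = 53.848217 − 40.194756 = 13.653461
Δ = N(d₁) = 0.747684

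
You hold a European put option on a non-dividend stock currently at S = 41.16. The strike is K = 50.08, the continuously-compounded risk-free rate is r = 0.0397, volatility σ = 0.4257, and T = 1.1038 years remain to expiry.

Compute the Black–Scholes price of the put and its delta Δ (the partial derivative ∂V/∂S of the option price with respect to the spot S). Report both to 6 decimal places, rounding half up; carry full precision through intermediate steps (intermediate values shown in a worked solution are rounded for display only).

price = 11.713206
Δ = -0.546561

σ√T = 0.4257·√1.1038 = 0.447248
d₁ = (ln(S/K) + (r+σ²/2)T) / (σ√T) = (ln(41.16/50.08) + (0.0397+0.4257²/2)·1.1038) / 0.447248 = (-0.196155 + 0.143836) / 0.447248 = -0.116978
d₂ = d₁ − σ√T = -0.116978 − 0.447248 = -0.564227
e^{−rT} = e^{−0.0397·1.1038} = 0.957125
N(−d₁) = 0.546561,  N(−d₂) = 0.713700
Put price V = K·e^{−rT}·N(−d₂) − S·N(−d₁) = 34.209672 − 22.496466 = 11.713206
Δ = −N(−d₁) = -0.546561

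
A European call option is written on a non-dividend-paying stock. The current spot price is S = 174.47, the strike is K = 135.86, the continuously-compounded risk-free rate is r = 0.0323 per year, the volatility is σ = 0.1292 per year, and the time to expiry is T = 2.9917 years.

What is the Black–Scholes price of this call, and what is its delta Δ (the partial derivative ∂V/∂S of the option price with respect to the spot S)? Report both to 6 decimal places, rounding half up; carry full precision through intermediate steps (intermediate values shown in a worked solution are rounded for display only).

price = 51.973225
Δ = 0.951887

σ√T = 0.1292·√2.9917 = 0.223471
d₁ = (ln(S/K) + (r+σ²/2)T) / (σ√T) = (ln(174.47/135.86) + (0.0323+0.1292²/2)·2.9917) / 0.223471 = (0.250128 + 0.121602) / 0.223471 = 1.663434
d₂ = d₁ − σ√T = 1.663434 − 0.223471 = 1.439962
e^{−rT} = e^{−0.0323·2.9917} = 0.907890
N(d₁) = 0.951887,  N(d₂) = 0.925061
Call price V = S·N(d₁) − K·e^{−rT}·N(d₂) = 166.075752 − 114.102527 = 51.973225
Δ = N(d₁) = 0.951887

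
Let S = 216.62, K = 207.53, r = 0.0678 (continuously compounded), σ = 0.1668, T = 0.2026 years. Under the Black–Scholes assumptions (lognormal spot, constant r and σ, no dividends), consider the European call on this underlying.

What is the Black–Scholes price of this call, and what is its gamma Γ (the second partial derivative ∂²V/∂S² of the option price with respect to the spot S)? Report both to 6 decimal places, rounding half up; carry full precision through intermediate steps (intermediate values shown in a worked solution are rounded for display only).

σ√T = 0.1668·√0.2026 = 0.075079
d₁ = (ln(S/K) + (r+σ²/2)T) / (σ√T) = (ln(216.62/207.53) + (0.0678+0.1668²/2)·0.2026) / 0.075079 = (0.042869 + 0.016555) / 0.075079 = 0.791484
d₂ = d₁ − σ√T = 0.791484 − 0.075079 = 0.716405
e^{−rT} = e^{−0.0678·0.2026} = 0.986358
N(d₁) = 0.785669,  N(d₂) = 0.763129
Call price V = S·N(d₁) − K·e^{−rT}·N(d₂) = 170.191641 − 156.211670 = 13.979971
φ(d₁) = (1/√(2π))·e^{−d₁²/2} = 0.291661
Γ = φ(d₁) / (S·σ·√T) = 0.017933

price = 13.979971
Γ = 0.017933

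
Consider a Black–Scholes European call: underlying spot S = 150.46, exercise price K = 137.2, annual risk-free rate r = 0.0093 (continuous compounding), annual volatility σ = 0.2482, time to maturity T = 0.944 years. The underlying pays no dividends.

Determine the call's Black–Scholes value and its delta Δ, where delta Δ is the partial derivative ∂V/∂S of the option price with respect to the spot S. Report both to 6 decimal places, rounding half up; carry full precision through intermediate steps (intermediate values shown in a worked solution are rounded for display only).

σ√T = 0.2482·√0.944 = 0.241150
d₁ = (ln(S/K) + (r+σ²/2)T) / (σ√T) = (ln(150.46/137.2) + (0.0093+0.2482²/2)·0.944) / 0.241150 = (0.092258 + 0.037856) / 0.241150 = 0.539554
d₂ = d₁ − σ√T = 0.539554 − 0.241150 = 0.298403
e^{−rT} = e^{−0.0093·0.944} = 0.991259
N(d₁) = 0.705248,  N(d₂) = 0.617302
Call price V = S·N(d₁) − K·e^{−rT}·N(d₂) = 106.111540 − 83.953584 = 22.157956
Δ = N(d₁) = 0.705248

price = 22.157956
Δ = 0.705248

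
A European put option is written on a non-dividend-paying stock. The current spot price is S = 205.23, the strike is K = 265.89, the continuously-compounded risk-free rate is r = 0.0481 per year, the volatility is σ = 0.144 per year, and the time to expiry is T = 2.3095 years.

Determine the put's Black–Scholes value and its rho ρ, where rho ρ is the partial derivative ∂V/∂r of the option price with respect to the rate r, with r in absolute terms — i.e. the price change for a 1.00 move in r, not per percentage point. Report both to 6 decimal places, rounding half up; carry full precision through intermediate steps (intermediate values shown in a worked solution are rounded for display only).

σ√T = 0.144·√2.3095 = 0.218837
d₁ = (ln(S/K) + (r+σ²/2)T) / (σ√T) = (ln(205.23/265.89) + (0.0481+0.144²/2)·2.3095) / 0.218837 = (-0.258951 + 0.135032) / 0.218837 = -0.566263
d₂ = d₁ − σ√T = -0.566263 − 0.218837 = -0.785101
e^{−rT} = e^{−0.0481·2.3095} = 0.894861
N(−d₁) = 0.714393,  N(−d₂) = 0.783803
Put price V = K·e^{−rT}·N(−d₂) − S·N(−d₁) = 186.493760 − 146.614784 = 39.878975
ρ = −K·T·e^{−rT}·N(−d₂) = -430.707338

price = 39.878975
ρ = -430.707338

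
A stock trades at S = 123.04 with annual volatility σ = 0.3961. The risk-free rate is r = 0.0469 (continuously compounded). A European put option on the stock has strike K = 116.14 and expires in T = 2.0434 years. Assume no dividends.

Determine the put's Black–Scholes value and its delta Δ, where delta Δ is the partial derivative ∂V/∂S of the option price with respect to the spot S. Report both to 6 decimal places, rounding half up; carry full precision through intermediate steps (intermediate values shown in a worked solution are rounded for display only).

price = 17.621732
Δ = -0.289690

σ√T = 0.3961·√2.0434 = 0.566215
d₁ = (ln(S/K) + (r+σ²/2)T) / (σ√T) = (ln(123.04/116.14) + (0.0469+0.3961²/2)·2.0434) / 0.566215 = (0.057713 + 0.256135) / 0.566215 = 0.554292
d₂ = d₁ − σ√T = 0.554292 − 0.566215 = -0.011923
e^{−rT} = e^{−0.0469·2.0434} = 0.908614
N(−d₁) = 0.289690,  N(−d₂) = 0.504757
Put price V = K·e^{−rT}·N(−d₂) − S·N(−d₁) = 53.265138 − 35.643407 = 17.621732
Δ = −N(−d₁) = -0.289690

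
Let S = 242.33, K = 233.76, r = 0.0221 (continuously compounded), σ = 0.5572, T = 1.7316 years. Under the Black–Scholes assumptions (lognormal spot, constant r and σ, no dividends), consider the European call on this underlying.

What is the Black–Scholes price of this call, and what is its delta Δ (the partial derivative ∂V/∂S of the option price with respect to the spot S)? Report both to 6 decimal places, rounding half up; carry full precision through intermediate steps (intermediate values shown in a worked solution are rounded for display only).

price = 75.847656
Δ = 0.680075

σ√T = 0.5572·√1.7316 = 0.733221
d₁ = (ln(S/K) + (r+σ²/2)T) / (σ√T) = (ln(242.33/233.76) + (0.0221+0.5572²/2)·1.7316) / 0.733221 = (0.036005 + 0.307075) / 0.733221 = 0.467909
d₂ = d₁ − σ√T = 0.467909 − 0.733221 = -0.265312
e^{−rT} = e^{−0.0221·1.7316} = 0.962455
N(d₁) = 0.680075,  N(d₂) = 0.395384
Call price V = S·N(d₁) − K·e^{−rT}·N(d₂) = 164.802575 − 88.954919 = 75.847656
Δ = N(d₁) = 0.680075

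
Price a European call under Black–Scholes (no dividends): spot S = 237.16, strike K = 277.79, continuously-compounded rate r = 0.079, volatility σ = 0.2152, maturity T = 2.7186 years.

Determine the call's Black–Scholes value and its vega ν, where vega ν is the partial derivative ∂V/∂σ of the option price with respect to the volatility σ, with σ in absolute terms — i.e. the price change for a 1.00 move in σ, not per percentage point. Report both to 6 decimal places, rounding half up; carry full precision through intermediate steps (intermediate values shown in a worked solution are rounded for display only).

price = 39.414430
ν = 147.386416

σ√T = 0.2152·√2.7186 = 0.354826
d₁ = (ln(S/K) + (r+σ²/2)T) / (σ√T) = (ln(237.16/277.79) + (0.079+0.2152²/2)·2.7186) / 0.354826 = (-0.158130 + 0.277720) / 0.354826 = 0.337038
d₂ = d₁ − σ√T = 0.337038 − 0.354826 = -0.017788
e^{−rT} = e^{−0.079·2.7186} = 0.806727
N(d₁) = 0.631956,  N(d₂) = 0.492904
Call price V = S·N(d₁) − K·e^{−rT}·N(d₂) = 149.874624 − 110.460194 = 39.414430
φ(d₁) = (1/√(2π))·e^{−d₁²/2} = 0.376915
ν = S·φ(d₁)·√T = 147.386416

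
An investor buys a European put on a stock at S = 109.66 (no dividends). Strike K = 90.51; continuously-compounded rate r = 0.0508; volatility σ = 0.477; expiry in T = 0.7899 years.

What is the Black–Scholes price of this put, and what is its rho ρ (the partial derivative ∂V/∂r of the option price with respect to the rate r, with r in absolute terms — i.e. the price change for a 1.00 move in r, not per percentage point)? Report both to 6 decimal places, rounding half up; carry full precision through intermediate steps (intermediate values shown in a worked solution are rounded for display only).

σ√T = 0.477·√0.7899 = 0.423940
d₁ = (ln(S/K) + (r+σ²/2)T) / (σ√T) = (ln(109.66/90.51) + (0.0508+0.477²/2)·0.7899) / 0.423940 = (0.191924 + 0.129989) / 0.423940 = 0.759338
d₂ = d₁ − σ√T = 0.759338 − 0.423940 = 0.335398
e^{−rT} = e^{−0.0508·0.7899} = 0.960668
N(−d₁) = 0.223825,  N(−d₂) = 0.368662
Put price V = K·e^{−rT}·N(−d₂) − S·N(−d₁) = 32.055203 − 24.544667 = 7.510535
ρ = −K·T·e^{−rT}·N(−d₂) = -25.320405

price = 7.510535
ρ = -25.320405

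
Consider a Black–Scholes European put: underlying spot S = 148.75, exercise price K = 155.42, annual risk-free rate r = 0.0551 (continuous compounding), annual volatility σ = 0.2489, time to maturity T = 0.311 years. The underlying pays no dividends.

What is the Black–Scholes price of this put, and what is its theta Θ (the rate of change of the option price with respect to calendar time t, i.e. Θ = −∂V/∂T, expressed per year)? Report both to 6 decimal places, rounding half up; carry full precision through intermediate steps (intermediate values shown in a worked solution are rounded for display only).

σ√T = 0.2489·√0.311 = 0.138805
d₁ = (ln(S/K) + (r+σ²/2)T) / (σ√T) = (ln(148.75/155.42) + (0.0551+0.2489²/2)·0.311) / 0.138805 = (-0.043864 + 0.026770) / 0.138805 = -0.123155
d₂ = d₁ − σ√T = -0.123155 − 0.138805 = -0.261960
e^{−rT} = e^{−0.0551·0.311} = 0.983010
N(−d₁) = 0.549008,  N(−d₂) = 0.603324
Put price V = K·e^{−rT}·N(−d₂) − S·N(−d₁) = 92.175473 − 81.664932 = 10.510542
φ(d₁) = (1/√(2π))·e^{−d₁²/2} = 0.395928
Θ = −S·φ(d₁)·σ/(2√T) + r·K·e^{−rT}·N(−d₂) = −13.142810 + 5.078869 = -8.063941

price = 10.510542
Θ = -8.063941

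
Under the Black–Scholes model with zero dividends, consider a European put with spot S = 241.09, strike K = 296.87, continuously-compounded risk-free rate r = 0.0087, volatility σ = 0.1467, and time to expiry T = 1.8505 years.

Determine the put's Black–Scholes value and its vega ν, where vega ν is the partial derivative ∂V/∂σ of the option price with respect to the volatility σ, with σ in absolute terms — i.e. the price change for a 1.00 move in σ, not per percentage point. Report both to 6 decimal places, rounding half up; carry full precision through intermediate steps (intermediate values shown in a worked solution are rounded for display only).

σ√T = 0.1467·√1.8505 = 0.199561
d₁ = (ln(S/K) + (r+σ²/2)T) / (σ√T) = (ln(241.09/296.87) + (0.0087+0.1467²/2)·1.8505) / 0.199561 = (-0.208124 + 0.036012) / 0.199561 = -0.862457
d₂ = d₁ − σ√T = -0.862457 − 0.199561 = -1.062018
e^{−rT} = e^{−0.0087·1.8505} = 0.984030
N(−d₁) = 0.805782,  N(−d₂) = 0.855886
Put price V = K·e^{−rT}·N(−d₂) − S·N(−d₁) = 250.029066 − 194.266002 = 55.763064
φ(d₁) = (1/√(2π))·e^{−d₁²/2} = 0.275036
ν = S·φ(d₁)·√T = 90.201249

price = 55.763064
ν = 90.201249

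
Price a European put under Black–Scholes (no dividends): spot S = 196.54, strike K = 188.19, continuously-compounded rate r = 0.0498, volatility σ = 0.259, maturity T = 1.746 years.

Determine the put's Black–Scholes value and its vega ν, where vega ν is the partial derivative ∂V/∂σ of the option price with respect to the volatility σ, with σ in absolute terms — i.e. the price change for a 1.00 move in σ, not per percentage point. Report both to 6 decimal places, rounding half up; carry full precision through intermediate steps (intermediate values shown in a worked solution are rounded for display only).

price = 14.837211
ν = 88.962679

σ√T = 0.259·√1.746 = 0.342233
d₁ = (ln(S/K) + (r+σ²/2)T) / (σ√T) = (ln(196.54/188.19) + (0.0498+0.259²/2)·1.746) / 0.342233 = (0.043414 + 0.145513) / 0.342233 = 0.552040
d₂ = d₁ − σ√T = 0.552040 − 0.342233 = 0.209807
e^{−rT} = e^{−0.0498·1.746} = 0.916722
N(−d₁) = 0.290460,  N(−d₂) = 0.416909
Put price V = K·e^{−rT}·N(−d₂) − S·N(−d₁) = 71.924295 − 57.087084 = 14.837211
φ(d₁) = (1/√(2π))·e^{−d₁²/2} = 0.342559
ν = S·φ(d₁)·√T = 88.962679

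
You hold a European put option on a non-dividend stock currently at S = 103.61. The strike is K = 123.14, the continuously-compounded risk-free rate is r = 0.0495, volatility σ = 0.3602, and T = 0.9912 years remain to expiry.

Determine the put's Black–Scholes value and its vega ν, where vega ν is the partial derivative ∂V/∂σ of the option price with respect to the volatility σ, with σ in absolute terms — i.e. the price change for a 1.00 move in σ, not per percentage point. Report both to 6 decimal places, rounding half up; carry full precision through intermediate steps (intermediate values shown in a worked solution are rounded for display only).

σ√T = 0.3602·√0.9912 = 0.358612
d₁ = (ln(S/K) + (r+σ²/2)T) / (σ√T) = (ln(103.61/123.14) + (0.0495+0.3602²/2)·0.9912) / 0.358612 = (-0.172688 + 0.113366) / 0.358612 = -0.165423
d₂ = d₁ − σ√T = -0.165423 − 0.358612 = -0.524034
e^{−rT} = e^{−0.0495·0.9912} = 0.952120
N(−d₁) = 0.565694,  N(−d₂) = 0.699873
Put price V = K·e^{−rT}·N(−d₂) − S·N(−d₁) = 82.055897 − 58.611595 = 23.444302
φ(d₁) = (1/√(2π))·e^{−d₁²/2} = 0.393521
ν = S·φ(d₁)·√T = 40.592913

price = 23.444302
ν = 40.592913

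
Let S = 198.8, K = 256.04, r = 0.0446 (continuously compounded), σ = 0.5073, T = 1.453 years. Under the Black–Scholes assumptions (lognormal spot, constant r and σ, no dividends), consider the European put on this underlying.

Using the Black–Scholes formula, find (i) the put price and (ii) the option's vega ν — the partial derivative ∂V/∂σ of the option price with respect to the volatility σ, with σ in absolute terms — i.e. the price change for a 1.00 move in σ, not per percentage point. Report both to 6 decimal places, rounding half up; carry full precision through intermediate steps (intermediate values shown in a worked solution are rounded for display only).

price = 75.676913
ν = 95.600095

σ√T = 0.5073·√1.453 = 0.611502
d₁ = (ln(S/K) + (r+σ²/2)T) / (σ√T) = (ln(198.8/256.04) + (0.0446+0.5073²/2)·1.453) / 0.611502 = (-0.253034 + 0.251771) / 0.611502 = -0.002066
d₂ = d₁ − σ√T = -0.002066 − 0.611502 = -0.613568
e^{−rT} = e^{−0.0446·1.453} = 0.937251
N(−d₁) = 0.500824,  N(−d₂) = 0.730250
Put price V = K·e^{−rT}·N(−d₂) − S·N(−d₁) = 175.240774 − 99.563862 = 75.676913
φ(d₁) = (1/√(2π))·e^{−d₁²/2} = 0.398941
ν = S·φ(d₁)·√T = 95.600095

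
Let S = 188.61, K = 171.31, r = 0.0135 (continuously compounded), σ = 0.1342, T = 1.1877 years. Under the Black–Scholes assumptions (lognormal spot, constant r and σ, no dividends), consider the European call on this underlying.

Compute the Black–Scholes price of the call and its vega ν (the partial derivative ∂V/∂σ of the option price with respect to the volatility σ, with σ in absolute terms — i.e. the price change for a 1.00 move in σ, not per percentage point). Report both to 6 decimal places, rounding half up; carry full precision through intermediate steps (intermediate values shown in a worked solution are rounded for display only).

price = 23.338587
ν = 57.597361

σ√T = 0.1342·√1.1877 = 0.146253
d₁ = (ln(S/K) + (r+σ²/2)T) / (σ√T) = (ln(188.61/171.31) + (0.0135+0.1342²/2)·1.1877) / 0.146253 = (0.096207 + 0.026729) / 0.146253 = 0.840566
d₂ = d₁ − σ√T = 0.840566 − 0.146253 = 0.694312
e^{−rT} = e^{−0.0135·1.1877} = 0.984094
N(d₁) = 0.799704,  N(d₂) = 0.756257
Call price V = S·N(d₁) − K·e^{−rT}·N(d₂) = 150.832245 − 127.493658 = 23.338587
φ(d₁) = (1/√(2π))·e^{−d₁²/2} = 0.280211
ν = S·φ(d₁)·√T = 57.597361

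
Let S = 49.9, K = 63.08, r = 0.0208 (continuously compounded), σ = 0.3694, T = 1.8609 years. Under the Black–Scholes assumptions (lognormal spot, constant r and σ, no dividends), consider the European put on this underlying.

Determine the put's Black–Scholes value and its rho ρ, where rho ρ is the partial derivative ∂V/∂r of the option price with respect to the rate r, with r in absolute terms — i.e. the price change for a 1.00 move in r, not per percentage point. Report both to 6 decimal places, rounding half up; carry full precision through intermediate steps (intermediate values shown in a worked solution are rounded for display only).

σ√T = 0.3694·√1.8609 = 0.503916
d₁ = (ln(S/K) + (r+σ²/2)T) / (σ√T) = (ln(49.9/63.08) + (0.0208+0.3694²/2)·1.8609) / 0.503916 = (-0.234383 + 0.165673) / 0.503916 = -0.136352
d₂ = d₁ − σ√T = -0.136352 − 0.503916 = -0.640269
e^{−rT} = e^{−0.0208·1.8609} = 0.962033
N(−d₁) = 0.554229,  N(−d₂) = 0.739001
Put price V = K·e^{−rT}·N(−d₂) − S·N(−d₁) = 44.846301 − 27.656010 = 17.190290
ρ = −K·T·e^{−rT}·N(−d₂) = -83.454481

price = 17.190290
ρ = -83.454481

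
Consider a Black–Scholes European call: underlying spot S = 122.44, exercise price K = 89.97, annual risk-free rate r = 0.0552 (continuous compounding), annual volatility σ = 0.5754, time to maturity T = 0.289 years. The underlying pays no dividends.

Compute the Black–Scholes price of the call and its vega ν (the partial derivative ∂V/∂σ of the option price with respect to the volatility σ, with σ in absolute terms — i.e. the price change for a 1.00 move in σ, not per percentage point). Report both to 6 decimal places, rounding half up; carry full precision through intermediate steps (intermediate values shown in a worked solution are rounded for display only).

σ√T = 0.5754·√0.289 = 0.309328
d₁ = (ln(S/K) + (r+σ²/2)T) / (σ√T) = (ln(122.44/89.97) + (0.0552+0.5754²/2)·0.289) / 0.309328 = (0.308145 + 0.063795) / 0.309328 = 1.202412
d₂ = d₁ − σ√T = 1.202412 − 0.309328 = 0.893085
e^{−rT} = e^{−0.0552·0.289} = 0.984174
N(d₁) = 0.885398,  N(d₂) = 0.814094
Call price V = S·N(d₁) − K·e^{−rT}·N(d₂) = 108.408145 − 72.084869 = 36.323275
φ(d₁) = (1/√(2π))·e^{−d₁²/2} = 0.193624
ν = S·φ(d₁)·√T = 12.744763

price = 36.323275
ν = 12.744763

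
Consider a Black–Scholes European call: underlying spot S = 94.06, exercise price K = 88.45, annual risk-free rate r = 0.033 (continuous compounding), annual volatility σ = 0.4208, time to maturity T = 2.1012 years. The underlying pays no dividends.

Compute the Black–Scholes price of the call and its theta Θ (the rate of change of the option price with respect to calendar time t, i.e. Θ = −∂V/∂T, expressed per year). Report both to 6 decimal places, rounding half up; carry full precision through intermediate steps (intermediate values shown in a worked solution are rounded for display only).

σ√T = 0.4208·√2.1012 = 0.609971
d₁ = (ln(S/K) + (r+σ²/2)T) / (σ√T) = (ln(94.06/88.45) + (0.033+0.4208²/2)·2.1012) / 0.609971 = (0.061495 + 0.255372) / 0.609971 = 0.519479
d₂ = d₁ − σ√T = 0.519479 − 0.609971 = -0.090492
e^{−rT} = e^{−0.033·2.1012} = 0.933010
N(d₁) = 0.698287,  N(d₂) = 0.463948
Call price V = S·N(d₁) − K·e^{−rT}·N(d₂) = 65.680854 − 38.287190 = 27.393664
φ(d₁) = (1/√(2π))·e^{−d₁²/2} = 0.348587
Θ = −S·φ(d₁)·σ/(2√T) − r·K·e^{−rT}·N(d₂) = −4.759134 − 1.263477 = -6.022612

price = 27.393664
Θ = -6.022612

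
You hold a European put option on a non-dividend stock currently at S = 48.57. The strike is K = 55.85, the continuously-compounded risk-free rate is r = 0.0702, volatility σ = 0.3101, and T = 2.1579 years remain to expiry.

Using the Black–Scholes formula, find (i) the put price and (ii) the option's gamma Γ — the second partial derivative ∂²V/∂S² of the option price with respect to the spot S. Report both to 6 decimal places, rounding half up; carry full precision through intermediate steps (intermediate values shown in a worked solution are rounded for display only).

price = 8.416992
Γ = 0.017460

σ√T = 0.3101·√2.1579 = 0.455530
d₁ = (ln(S/K) + (r+σ²/2)T) / (σ√T) = (ln(48.57/55.85) + (0.0702+0.3101²/2)·2.1579) / 0.455530 = (-0.139663 + 0.255239) / 0.455530 = 0.253715
d₂ = d₁ − σ√T = 0.253715 − 0.455530 = -0.201815
e^{−rT} = e^{−0.0702·2.1579} = 0.859431
N(−d₁) = 0.399858,  N(−d₂) = 0.579969
Put price V = K·e^{−rT}·N(−d₂) − S·N(−d₁) = 27.838081 − 19.421089 = 8.416992
φ(d₁) = (1/√(2π))·e^{−d₁²/2} = 0.386306
Γ = φ(d₁) / (S·σ·√T) = 0.017460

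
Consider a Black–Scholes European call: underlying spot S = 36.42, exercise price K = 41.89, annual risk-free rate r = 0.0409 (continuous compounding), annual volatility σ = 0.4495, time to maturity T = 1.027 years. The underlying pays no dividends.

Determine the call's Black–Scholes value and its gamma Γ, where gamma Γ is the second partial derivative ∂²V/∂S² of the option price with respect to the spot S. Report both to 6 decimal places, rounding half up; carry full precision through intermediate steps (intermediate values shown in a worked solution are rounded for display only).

price = 5.181819
Γ = 0.024045

σ√T = 0.4495·√1.027 = 0.455528
d₁ = (ln(S/K) + (r+σ²/2)T) / (σ√T) = (ln(36.42/41.89) + (0.0409+0.4495²/2)·1.027) / 0.455528 = (-0.139929 + 0.145757) / 0.455528 = 0.012794
d₂ = d₁ − σ√T = 0.012794 − 0.455528 = -0.442734
e^{−rT} = e^{−0.0409·1.027} = 0.958866
N(d₁) = 0.505104,  N(d₂) = 0.328979
Call price V = S·N(d₁) − K·e^{−rT}·N(d₂) = 18.395886 − 13.214067 = 5.181819
φ(d₁) = (1/√(2π))·e^{−d₁²/2} = 0.398910
Γ = φ(d₁) / (S·σ·√T) = 0.024045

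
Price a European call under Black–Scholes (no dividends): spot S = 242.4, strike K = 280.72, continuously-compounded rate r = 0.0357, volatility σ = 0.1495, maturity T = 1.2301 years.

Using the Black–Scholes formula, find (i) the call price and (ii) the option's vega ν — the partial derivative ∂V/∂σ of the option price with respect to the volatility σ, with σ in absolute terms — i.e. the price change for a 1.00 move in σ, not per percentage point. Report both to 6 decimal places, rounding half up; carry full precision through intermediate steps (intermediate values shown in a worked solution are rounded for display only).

σ√T = 0.1495·√1.2301 = 0.165810
d₁ = (ln(S/K) + (r+σ²/2)T) / (σ√T) = (ln(242.4/280.72) + (0.0357+0.1495²/2)·1.2301) / 0.165810 = (-0.146768 + 0.057661) / 0.165810 = -0.537406
d₂ = d₁ − σ√T = -0.537406 − 0.165810 = -0.703216
e^{−rT} = e^{−0.0357·1.2301} = 0.957036
N(d₁) = 0.295494,  N(d₂) = 0.240961
Call price V = S·N(d₁) − K·e^{−rT}·N(d₂) = 71.627670 − 64.736243 = 6.891428
φ(d₁) = (1/√(2π))·e^{−d₁²/2} = 0.345300
ν = S·φ(d₁)·√T = 92.832425

price = 6.891428
ν = 92.832425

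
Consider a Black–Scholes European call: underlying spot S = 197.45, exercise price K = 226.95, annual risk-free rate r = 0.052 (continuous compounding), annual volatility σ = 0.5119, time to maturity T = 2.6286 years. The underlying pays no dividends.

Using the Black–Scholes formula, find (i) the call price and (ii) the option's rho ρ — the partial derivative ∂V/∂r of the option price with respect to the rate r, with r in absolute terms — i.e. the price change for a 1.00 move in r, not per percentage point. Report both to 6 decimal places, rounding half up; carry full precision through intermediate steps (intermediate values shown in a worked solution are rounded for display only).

σ√T = 0.5119·√2.6286 = 0.829941
d₁ = (ln(S/K) + (r+σ²/2)T) / (σ√T) = (ln(197.45/226.95) + (0.052+0.5119²/2)·2.6286) / 0.829941 = (-0.139244 + 0.481088) / 0.829941 = 0.411890
d₂ = d₁ − σ√T = 0.411890 − 0.829941 = -0.418052
e^{−rT} = e^{−0.052·2.6286} = 0.872243
N(d₁) = 0.659790,  N(d₂) = 0.337955
Call price V = S·N(d₁) − K·e^{−rT}·N(d₂) = 130.275497 − 66.899997 = 63.375501
ρ = K·T·e^{−rT}·N(d₂) = 175.853332

price = 63.375501
ρ = 175.853332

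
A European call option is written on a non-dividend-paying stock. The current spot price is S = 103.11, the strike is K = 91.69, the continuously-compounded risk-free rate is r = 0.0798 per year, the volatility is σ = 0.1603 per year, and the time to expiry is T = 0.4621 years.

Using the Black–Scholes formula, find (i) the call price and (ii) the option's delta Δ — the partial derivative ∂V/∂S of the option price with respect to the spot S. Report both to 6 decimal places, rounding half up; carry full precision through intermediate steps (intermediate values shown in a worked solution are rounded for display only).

σ√T = 0.1603·√0.4621 = 0.108969
d₁ = (ln(S/K) + (r+σ²/2)T) / (σ√T) = (ln(103.11/91.69) + (0.0798+0.1603²/2)·0.4621) / 0.108969 = (0.117383 + 0.042813) / 0.108969 = 1.470109
d₂ = d₁ − σ√T = 1.470109 − 0.108969 = 1.361140
e^{−rT} = e^{−0.0798·0.4621} = 0.963796
N(d₁) = 0.929234,  N(d₂) = 0.913265
Call price V = S·N(d₁) − K·e^{−rT}·N(d₂) = 95.813299 − 80.705670 = 15.107629
Δ = N(d₁) = 0.929234

price = 15.107629
Δ = 0.929234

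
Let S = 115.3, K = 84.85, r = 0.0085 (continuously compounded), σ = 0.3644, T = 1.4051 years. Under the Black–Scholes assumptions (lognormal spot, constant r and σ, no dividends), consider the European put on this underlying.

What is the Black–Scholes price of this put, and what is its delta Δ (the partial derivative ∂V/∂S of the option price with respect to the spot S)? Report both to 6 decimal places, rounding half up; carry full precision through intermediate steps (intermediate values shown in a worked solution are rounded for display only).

σ√T = 0.3644·√1.4051 = 0.431949
d₁ = (ln(S/K) + (r+σ²/2)T) / (σ√T) = (ln(115.3/84.85) + (0.0085+0.3644²/2)·1.4051) / 0.431949 = (0.306652 + 0.105233) / 0.431949 = 0.953552
d₂ = d₁ − σ√T = 0.953552 − 0.431949 = 0.521604
e^{−rT} = e^{−0.0085·1.4051} = 0.988128
N(−d₁) = 0.170155,  N(−d₂) = 0.300973
Put price V = K·e^{−rT}·N(−d₂) − S·N(−d₁) = 25.234376 − 19.618886 = 5.615489
Δ = −N(−d₁) = -0.170155

price = 5.615489
Δ = -0.170155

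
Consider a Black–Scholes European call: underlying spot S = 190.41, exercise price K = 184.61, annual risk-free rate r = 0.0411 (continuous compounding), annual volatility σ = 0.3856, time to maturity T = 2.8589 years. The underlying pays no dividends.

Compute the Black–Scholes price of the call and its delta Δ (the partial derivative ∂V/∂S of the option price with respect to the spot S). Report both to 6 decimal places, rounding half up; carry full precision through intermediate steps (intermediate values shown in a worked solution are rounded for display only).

price = 59.565240
Δ = 0.710094

σ√T = 0.3856·√2.8589 = 0.651983
d₁ = (ln(S/K) + (r+σ²/2)T) / (σ√T) = (ln(190.41/184.61) + (0.0411+0.3856²/2)·2.8589) / 0.651983 = (0.030934 + 0.330042) / 0.651983 = 0.553658
d₂ = d₁ − σ√T = 0.553658 − 0.651983 = -0.098325
e^{−rT} = e^{−0.0411·2.8589} = 0.889140
N(d₁) = 0.710094,  N(d₂) = 0.460837
Call price V = S·N(d₁) − K·e^{−rT}·N(d₂) = 135.208939 − 75.643699 = 59.565240
Δ = N(d₁) = 0.710094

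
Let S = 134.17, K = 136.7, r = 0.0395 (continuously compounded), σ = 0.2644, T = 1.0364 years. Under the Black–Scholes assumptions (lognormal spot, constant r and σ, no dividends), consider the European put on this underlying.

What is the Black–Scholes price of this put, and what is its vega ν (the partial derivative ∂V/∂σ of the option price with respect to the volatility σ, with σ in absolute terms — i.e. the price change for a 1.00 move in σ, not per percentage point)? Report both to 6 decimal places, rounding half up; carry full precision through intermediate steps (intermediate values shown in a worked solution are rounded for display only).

σ√T = 0.2644·√1.0364 = 0.269169
d₁ = (ln(S/K) + (r+σ²/2)T) / (σ√T) = (ln(134.17/136.7) + (0.0395+0.2644²/2)·1.0364) / 0.269169 = (-0.018681 + 0.077164) / 0.269169 = 0.217271
d₂ = d₁ − σ√T = 0.217271 − 0.269169 = -0.051898
e^{−rT} = e^{−0.0395·1.0364} = 0.959889
N(−d₁) = 0.413998,  N(−d₂) = 0.520695
Put price V = K·e^{−rT}·N(−d₂) − S·N(−d₁) = 68.323926 − 55.546176 = 12.777750
φ(d₁) = (1/√(2π))·e^{−d₁²/2} = 0.389636
ν = S·φ(d₁)·√T = 53.220428

price = 12.777750
ν = 53.220428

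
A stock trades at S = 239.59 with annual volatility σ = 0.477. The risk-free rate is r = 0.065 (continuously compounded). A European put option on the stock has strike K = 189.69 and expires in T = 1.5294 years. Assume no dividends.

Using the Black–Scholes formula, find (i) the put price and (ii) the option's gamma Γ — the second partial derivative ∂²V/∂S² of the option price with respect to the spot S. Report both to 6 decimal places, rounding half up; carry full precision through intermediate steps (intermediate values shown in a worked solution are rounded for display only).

σ√T = 0.477·√1.5294 = 0.589901
d₁ = (ln(S/K) + (r+σ²/2)T) / (σ√T) = (ln(239.59/189.69) + (0.065+0.477²/2)·1.5294) / 0.589901 = (0.233538 + 0.273402) / 0.589901 = 0.859366
d₂ = d₁ − σ√T = 0.859366 − 0.589901 = 0.269465
e^{−rT} = e^{−0.065·1.5294} = 0.905371
N(−d₁) = 0.195069,  N(−d₂) = 0.393786
Put price V = K·e^{−rT}·N(−d₂) − S·N(−d₁) = 67.628698 − 46.736681 = 20.892017
φ(d₁) = (1/√(2π))·e^{−d₁²/2} = 0.275769
Γ = φ(d₁) / (S·σ·√T) = 0.001951

price = 20.892017
Γ = 0.001951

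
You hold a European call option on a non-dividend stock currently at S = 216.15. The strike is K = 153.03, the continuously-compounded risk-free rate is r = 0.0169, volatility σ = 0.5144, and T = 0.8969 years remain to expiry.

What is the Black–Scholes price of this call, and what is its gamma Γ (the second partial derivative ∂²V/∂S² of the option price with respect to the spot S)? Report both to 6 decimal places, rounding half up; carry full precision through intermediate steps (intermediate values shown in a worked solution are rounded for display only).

price = 76.958345
Γ = 0.002336

σ√T = 0.5144·√0.8969 = 0.487162
d₁ = (ln(S/K) + (r+σ²/2)T) / (σ√T) = (ln(216.15/153.03) + (0.0169+0.5144²/2)·0.8969) / 0.487162 = (0.345339 + 0.133821) / 0.487162 = 0.983574
d₂ = d₁ − σ√T = 0.983574 − 0.487162 = 0.496413
e^{−rT} = e^{−0.0169·0.8969} = 0.984957
N(d₁) = 0.837337,  N(d₂) = 0.690198
Call price V = S·N(d₁) − K·e^{−rT}·N(d₂) = 180.990500 − 104.032155 = 76.958345
φ(d₁) = (1/√(2π))·e^{−d₁²/2} = 0.245945
Γ = φ(d₁) / (S·σ·√T) = 0.002336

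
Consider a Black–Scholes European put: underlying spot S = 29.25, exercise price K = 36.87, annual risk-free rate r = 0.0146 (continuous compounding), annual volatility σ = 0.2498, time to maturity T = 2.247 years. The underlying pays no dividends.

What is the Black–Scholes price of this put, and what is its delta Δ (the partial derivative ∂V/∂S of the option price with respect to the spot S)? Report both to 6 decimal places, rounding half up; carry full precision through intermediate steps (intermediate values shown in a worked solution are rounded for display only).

price = 8.689634
Δ = -0.634371

σ√T = 0.2498·√2.247 = 0.374450
d₁ = (ln(S/K) + (r+σ²/2)T) / (σ√T) = (ln(29.25/36.87) + (0.0146+0.2498²/2)·2.247) / 0.374450 = (-0.231519 + 0.102913) / 0.374450 = -0.343453
d₂ = d₁ − σ√T = -0.343453 − 0.374450 = -0.717903
e^{−rT} = e^{−0.0146·2.247} = 0.967726
N(−d₁) = 0.634371,  N(−d₂) = 0.763591
Put price V = K·e^{−rT}·N(−d₂) − S·N(−d₁) = 27.244990 − 18.555356 = 8.689634
Δ = −N(−d₁) = -0.634371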